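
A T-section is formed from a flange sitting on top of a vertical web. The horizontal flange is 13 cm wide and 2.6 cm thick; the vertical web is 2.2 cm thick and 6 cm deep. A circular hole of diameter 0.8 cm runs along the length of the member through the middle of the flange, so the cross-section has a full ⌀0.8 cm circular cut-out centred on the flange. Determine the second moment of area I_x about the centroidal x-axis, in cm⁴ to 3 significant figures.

I_x ≈ 233 cm⁴

Split into non-overlapping primitives; take the origin at the lower-left of the bounding box.
Flange: 13 × 2.6, A = 33.8 cm², y = 7.3 cm, Ī = 19.041 cm⁴.
Web: 2.2 × 6, A = 13.2 cm², y = 3 cm, Ī = 39.6 cm⁴.
Hole (subtracted): ⌀0.8, A = 0.50265 cm², y = 7.3 cm, Ī = 0.020106 cm⁴.
Centroid: ȳ = ΣA·y / ΣA = 6.0793 cm.
Transfer each piece to the centroidal x-axis using Ī + A·d² with d = y − 6.0793:
  flange: d = 1.2207 cm → contributes +69.408 cm⁴
  web: d = -3.0793 cm → contributes +164.76 cm⁴
  hole: d = 1.2207 cm → contributes −0.76913 cm⁴
Total I = 233.4 cm⁴.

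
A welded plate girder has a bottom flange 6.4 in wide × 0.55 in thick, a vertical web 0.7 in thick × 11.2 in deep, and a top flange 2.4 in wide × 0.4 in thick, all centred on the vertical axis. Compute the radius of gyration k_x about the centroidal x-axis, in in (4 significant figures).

k_x ≈ 4.200 in

Break the section into simple shapes (no overlaps), measuring from the bottom-left corner of the bounding box.
Bottom plate: 6.4 × 0.55, A = 3.52 in², y = 0.275 in, Ī = 0.0887333 in⁴.
Web plate: 0.7 × 11.2, A = 7.84 in², y = 6.15 in, Ī = 81.9541 in⁴.
Top plate: 2.4 × 0.4, A = 0.96 in², y = 11.95 in, Ī = 0.0128 in⁴.
Centroid: ȳ = ΣA·y / ΣA = 4.92338 in.
Transfer each piece to the centroidal x-axis using Ī + A·d² with d = y − 4.92338:
  bottom plate: d = -4.64838 in → contributes +76.1468 in⁴
  web plate: d = 1.22662 in → contributes +93.7502 in⁴
  top plate: d = 7.02662 in → contributes +47.4113 in⁴
Total I = 217.308 in⁴.
Radius of gyration: k = √(I/A) = √(217.308 / 12.32) = 4.19984 in.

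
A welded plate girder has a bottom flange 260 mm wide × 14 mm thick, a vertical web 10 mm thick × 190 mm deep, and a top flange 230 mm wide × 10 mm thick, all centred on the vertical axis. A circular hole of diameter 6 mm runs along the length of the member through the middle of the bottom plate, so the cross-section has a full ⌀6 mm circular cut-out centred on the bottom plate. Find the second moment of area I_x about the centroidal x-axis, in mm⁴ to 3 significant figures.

Split into non-overlapping primitives; take the origin at the lower-left of the bounding box.
Bottom plate: 260 × 14, A = 3 640 mm², y = 7 mm, Ī = 59 453 mm⁴.
Web plate: 10 × 190, A = 1 900 mm², y = 109 mm, Ī = 5 715 833 mm⁴.
Top plate: 230 × 10, A = 2 300 mm², y = 209 mm, Ī = 19 167 mm⁴.
Hole (subtracted): ⌀6, A = 28.274 mm², y = 7 mm, Ī = 63.617 mm⁴.
Centroid: ȳ = ΣA·y / ΣA = 91.284 mm.
Transfer each piece to the centroidal x-axis using Ī + A·d² with d = y − 91.284:
  bottom plate: d = -84.284 mm → contributes +25 916 985 mm⁴
  web plate: d = 17.716 mm → contributes +6 312 191 mm⁴
  top plate: d = 117.72 mm → contributes +31 890 639 mm⁴
  hole: d = -84.284 mm → contributes −200 916 mm⁴
Total I = 63 918 898 mm⁴.

I_x ≈ 6.39 × 10⁷ mm⁴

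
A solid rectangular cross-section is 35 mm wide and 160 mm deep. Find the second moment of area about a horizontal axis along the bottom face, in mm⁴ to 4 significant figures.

The section: 35 × 160, A = 5 600 mm², y = 80 mm, Ī = 11 946 667 mm⁴.
Transfer it to the base of the section using Ī + A·d² with d = y − 0:
  the section: d = 80 mm → contributes +47 786 667 mm⁴
Total I = 47 786 667 mm⁴.

I_base ≈ 4.779 × 10⁷ mm⁴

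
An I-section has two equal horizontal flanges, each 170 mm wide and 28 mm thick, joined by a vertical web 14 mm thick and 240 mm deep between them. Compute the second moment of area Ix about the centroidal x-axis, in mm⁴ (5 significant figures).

Ix ≈ 1.8769 × 10⁸ mm⁴

Decompose the section into non-overlapping parts with the origin at the bottom-left of its bounding rectangle.
Bottom flange: 170 × 28, A = 4 760 mm², y = 14 mm, Ī = 310986.7 mm⁴.
Web: 14 × 240, A = 3 360 mm², y = 148 mm, Ī = 16 128 000 mm⁴.
Top flange: 170 × 28, A = 4 760 mm², y = 282 mm, Ī = 310986.7 mm⁴.
By symmetry the centroid is at mid-height, ȳ = 148 mm.
Transfer each piece to the centroidal x-axis using Ī + A·d² with d = y − 148:
  bottom flange: d = -134 mm → contributes +85 781 547 mm⁴
  web: d = 0 mm → contributes +16 128 000 mm⁴
  top flange: d = 134 mm → contributes +85 781 547 mm⁴
Total I = 187 691 093 mm⁴.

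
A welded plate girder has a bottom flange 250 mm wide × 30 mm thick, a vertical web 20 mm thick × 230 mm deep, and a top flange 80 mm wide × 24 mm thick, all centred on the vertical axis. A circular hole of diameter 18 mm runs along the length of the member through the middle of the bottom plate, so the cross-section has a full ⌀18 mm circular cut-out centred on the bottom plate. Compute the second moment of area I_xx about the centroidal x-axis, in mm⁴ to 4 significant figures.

I_xx ≈ 1.389 × 10⁸ mm⁴

Break the section into simple shapes (no overlaps), measuring from the bottom-left corner of the bounding box.
Bottom plate: 250 × 30, A = 7 500 mm², y = 15 mm, Ī = 562 500 mm⁴.
Web plate: 20 × 230, A = 4 600 mm², y = 145 mm, Ī = 20 278 333 mm⁴.
Top plate: 80 × 24, A = 1 920 mm², y = 272 mm, Ī = 92 160 mm⁴.
Hole (subtracted): ⌀18, A = 254.469 mm², y = 15 mm, Ī = 5 153 mm⁴.
Centroid: ȳ = ΣA·y / ΣA = 94.2879 mm.
Transfer each piece to the centroidal x-axis using Ī + A·d² with d = y − 94.2879:
  bottom plate: d = -79.2879 mm → contributes +47 711 779 mm⁴
  web plate: d = 50.7121 mm → contributes +32 108 233 mm⁴
  top plate: d = 177.712 mm → contributes +60 728 816 mm⁴
  hole: d = -79.2879 mm → contributes −1 604 890 mm⁴
Total I = 138 943 938 mm⁴.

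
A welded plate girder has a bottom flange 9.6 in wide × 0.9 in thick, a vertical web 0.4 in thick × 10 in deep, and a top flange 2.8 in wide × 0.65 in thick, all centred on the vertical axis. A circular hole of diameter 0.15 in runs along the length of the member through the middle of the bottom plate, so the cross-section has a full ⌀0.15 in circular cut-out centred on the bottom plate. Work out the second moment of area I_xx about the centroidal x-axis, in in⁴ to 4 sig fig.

Split into non-overlapping primitives; take the origin at the lower-left of the bounding box.
Bottom plate: 9.6 × 0.9, A = 8.64 in², y = 0.45 in, Ī = 0.5832 in⁴.
Web plate: 0.4 × 10, A = 4 in², y = 5.9 in, Ī = 33.3333 in⁴.
Top plate: 2.8 × 0.65, A = 1.82 in², y = 11.225 in, Ī = 0.0640792 in⁴.
Hole (subtracted): ⌀0.15, A = 0.0176715 in², y = 0.45 in, Ī = 0.0000248505 in⁴.
Centroid: ȳ = ΣA·y / ΣA = 3.3173 in.
Transfer each piece to the centroidal x-axis using Ī + A·d² with d = y − 3.3173:
  bottom plate: d = -2.8673 in → contributes +71.6162 in⁴
  web plate: d = 2.5827 in → contributes +60.0147 in⁴
  top plate: d = 7.9077 in → contributes +113.872 in⁴
  hole: d = -2.8673 in → contributes −0.145309 in⁴
Total I = 245.357 in⁴.

I_xx ≈ 245.4 in⁴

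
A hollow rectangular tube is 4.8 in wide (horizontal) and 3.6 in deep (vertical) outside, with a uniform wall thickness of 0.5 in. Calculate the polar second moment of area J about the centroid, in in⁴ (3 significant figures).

Split into non-overlapping primitives; take the origin at the lower-left of the bounding box.
Outer rectangle: 4.8 × 3.6, A = 17.28 in², y = 1.8 in, Ī = 18.662 in⁴.
Inner void (subtracted): 3.8 × 2.6, A = 9.88 in², y = 1.8 in, Ī = 5.5657 in⁴.
By symmetry the centroid is at mid-height, ȳ = 1.8 in.
All pieces are centred on the centroidal x-axis, so I = ΣĪ (holes subtracted) = 13.097 in⁴.
Repeating about the centroidal y-axis gives I_y = 21.289 in⁴.
Polar second moment: J = I_x + I_y = 34.385 in⁴.

J ≈ 34.4 in⁴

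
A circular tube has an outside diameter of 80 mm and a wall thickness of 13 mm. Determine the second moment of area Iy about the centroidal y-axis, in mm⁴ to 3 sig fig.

Iy ≈ 1.59 × 10⁶ mm⁴

Treat the section as a set of non-overlapping primitives; coordinates are from the bounding-box lower-left.
Outer circle: ⌀80, A = 5026.5 mm², x = 40 mm, Ī = 2 010 619 mm⁴.
Bore (subtracted): ⌀54, A = 2290.2 mm², x = 40 mm, Ī = 417 393 mm⁴.
By symmetry the centroid is at mid-width, x̄ = 40 mm.
All pieces are centred on the centroidal y-axis, so I = ΣĪ (holes subtracted) = 1 593 227 mm⁴.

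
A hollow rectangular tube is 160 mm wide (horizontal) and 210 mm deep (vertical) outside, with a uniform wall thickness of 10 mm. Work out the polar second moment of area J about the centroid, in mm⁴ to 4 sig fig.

J ≈ 7.169 × 10⁷ mm⁴

Split into non-overlapping primitives; take the origin at the lower-left of the bounding box.
Outer rectangle: 160 × 210, A = 33 600 mm², y = 105 mm, Ī = 123 480 000 mm⁴.
Inner void (subtracted): 140 × 190, A = 26 600 mm², y = 105 mm, Ī = 80 021 667 mm⁴.
By symmetry the centroid is at mid-height, ȳ = 105 mm.
All pieces are centred on the centroidal x-axis, so I = ΣĪ (holes subtracted) = 43 458 333 mm⁴.
Repeating about the centroidal y-axis gives I_y = 28 233 333 mm⁴.
Polar second moment: J = I_x + I_y = 71 691 667 mm⁴.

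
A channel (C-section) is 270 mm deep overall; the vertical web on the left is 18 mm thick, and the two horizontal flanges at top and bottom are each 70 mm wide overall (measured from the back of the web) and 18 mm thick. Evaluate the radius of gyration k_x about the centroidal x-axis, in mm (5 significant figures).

Decompose the section into non-overlapping parts with the origin at the bottom-left of its bounding rectangle.
Web: 18 × 270, A = 4 860 mm², y = 135 mm, Ī = 29 524 500 mm⁴.
Top flange (beyond web): 52 × 18, A = 936 mm², y = 261 mm, Ī = 25 272 mm⁴.
Bottom flange (beyond web): 52 × 18, A = 936 mm², y = 9 mm, Ī = 25 272 mm⁴.
By symmetry the centroid is at mid-height, ȳ = 135 mm.
Transfer each piece to the centroidal x-axis using Ī + A·d² with d = y − 135:
  web: d = 0 mm → contributes +29 524 500 mm⁴
  top flange (beyond web): d = 126 mm → contributes +14 885 208 mm⁴
  bottom flange (beyond web): d = -126 mm → contributes +14 885 208 mm⁴
Total I = 59 294 916 mm⁴.
Radius of gyration: k = √(I/A) = √(59 294 916 / 6 732) = 93.85052 mm.

k_x ≈ 93.851 mm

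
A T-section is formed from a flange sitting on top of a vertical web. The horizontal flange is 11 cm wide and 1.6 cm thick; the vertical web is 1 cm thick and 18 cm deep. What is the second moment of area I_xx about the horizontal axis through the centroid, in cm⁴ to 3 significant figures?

Treat the section as a set of non-overlapping primitives; coordinates are from the bounding-box lower-left.
Flange: 11 × 1.6, A = 17.6 cm², y = 18.8 cm, Ī = 3.7547 cm⁴.
Web: 1 × 18, A = 18 cm², y = 9 cm, Ī = 486 cm⁴.
Centroid: ȳ = ΣA·y / ΣA = 13.845 cm.
Transfer each piece to the horizontal axis through the centroid using Ī + A·d² with d = y − 13.845:
  flange: d = 4.9551 cm → contributes +435.88 cm⁴
  web: d = -4.8449 cm → contributes +908.52 cm⁴
Total I = 1344.4 cm⁴.

I_xx ≈ 1340 cm⁴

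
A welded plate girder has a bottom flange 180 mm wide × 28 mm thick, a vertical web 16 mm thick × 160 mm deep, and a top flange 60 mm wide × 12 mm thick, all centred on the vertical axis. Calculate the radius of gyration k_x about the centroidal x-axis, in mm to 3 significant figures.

k_x ≈ 65.1 mm

Split into non-overlapping primitives; take the origin at the lower-left of the bounding box.
Bottom plate: 180 × 28, A = 5 040 mm², y = 14 mm, Ī = 329 280 mm⁴.
Web plate: 16 × 160, A = 2 560 mm², y = 108 mm, Ī = 5 461 333 mm⁴.
Top plate: 60 × 12, A = 720 mm², y = 194 mm, Ī = 8 640 mm⁴.
Centroid: ȳ = ΣA·y / ΣA = 58.5 mm.
Transfer each piece to the centroidal x-axis using Ī + A·d² with d = y − 58.5:
  bottom plate: d = -44.5 mm → contributes +10 309 740 mm⁴
  web plate: d = 49.5 mm → contributes +11 733 973 mm⁴
  top plate: d = 135.5 mm → contributes +13 228 020 mm⁴
Total I = 35 271 733 mm⁴.
Radius of gyration: k = √(I/A) = √(35 271 733 / 8 320) = 65.111 mm.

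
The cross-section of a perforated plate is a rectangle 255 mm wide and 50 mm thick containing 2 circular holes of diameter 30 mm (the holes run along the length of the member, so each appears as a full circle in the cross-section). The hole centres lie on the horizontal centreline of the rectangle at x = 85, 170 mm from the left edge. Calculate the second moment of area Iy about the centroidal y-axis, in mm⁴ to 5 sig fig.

Break the section into simple shapes (no overlaps), measuring from the bottom-left corner of the bounding box.
Plate: 255 × 50, A = 12 750 mm², x = 127.5 mm, Ī = 69 089 063 mm⁴.
Hole 1 (subtracted): ⌀30, A = 706.8583 mm², x = 85 mm, Ī = 39760.78 mm⁴.
Hole 2 (subtracted): ⌀30, A = 706.8583 mm², x = 170 mm, Ī = 39760.78 mm⁴.
By symmetry the centroid is at mid-width, x̄ = 127.5 mm.
Transfer each piece to the centroidal y-axis using Ī + A·d² with d = x − 127.5:
  plate: d = 0 mm → contributes +69 089 063 mm⁴
  hole 1: d = -42.5 mm → contributes −1 316 524 mm⁴
  hole 2: d = 42.5 mm → contributes −1 316 524 mm⁴
Total I = 66 456 015 mm⁴.

Iy ≈ 6.6456 × 10⁷ mm⁴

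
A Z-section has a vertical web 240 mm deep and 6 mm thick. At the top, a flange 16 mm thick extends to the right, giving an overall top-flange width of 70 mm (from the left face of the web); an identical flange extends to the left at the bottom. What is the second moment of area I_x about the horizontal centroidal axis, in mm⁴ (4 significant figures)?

I_x ≈ 3.265 × 10⁷ mm⁴

Decompose the section into non-overlapping parts with the origin at the bottom-left of its bounding rectangle.
Web: 6 × 240, A = 1 440 mm², y = 120 mm, Ī = 6 912 000 mm⁴.
Top flange (beyond web): 64 × 16, A = 1 024 mm², y = 232 mm, Ī = 21845.3 mm⁴.
Bottom flange (beyond web): 64 × 16, A = 1 024 mm², y = 8 mm, Ī = 21845.3 mm⁴.
Centroid: ȳ = ΣA·y / ΣA = 120 mm.
Transfer each piece to the horizontal centroidal axis using Ī + A·d² with d = y − 120:
  web: d = 0 mm → contributes +6 912 000 mm⁴
  top flange (beyond web): d = 112 mm → contributes +12 866 901 mm⁴
  bottom flange (beyond web): d = -112 mm → contributes +12 866 901 mm⁴
Total I = 32 645 803 mm⁴.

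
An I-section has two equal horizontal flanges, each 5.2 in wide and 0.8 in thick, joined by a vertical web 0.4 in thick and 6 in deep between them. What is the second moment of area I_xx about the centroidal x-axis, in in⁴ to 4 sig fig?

Split into non-overlapping primitives; take the origin at the lower-left of the bounding box.
Bottom flange: 5.2 × 0.8, A = 4.16 in², y = 0.4 in, Ī = 0.221867 in⁴.
Web: 0.4 × 6, A = 2.4 in², y = 3.8 in, Ī = 7.2 in⁴.
Top flange: 5.2 × 0.8, A = 4.16 in², y = 7.2 in, Ī = 0.221867 in⁴.
By symmetry the centroid is at mid-height, ȳ = 3.8 in.
Transfer each piece to the centroidal x-axis using Ī + A·d² with d = y − 3.8:
  bottom flange: d = -3.4 in → contributes +48.3115 in⁴
  web: d = 0 in → contributes +7.2 in⁴
  top flange: d = 3.4 in → contributes +48.3115 in⁴
Total I = 103.823 in⁴.

I_xx ≈ 103.8 in⁴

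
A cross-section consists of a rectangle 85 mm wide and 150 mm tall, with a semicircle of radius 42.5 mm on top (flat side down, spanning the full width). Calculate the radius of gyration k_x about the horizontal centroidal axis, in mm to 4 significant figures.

Split into non-overlapping primitives; take the origin at the lower-left of the bounding box.
Rectangular body: 85 × 150, A = 12 750 mm², y = 75 mm, Ī = 23 906 250 mm⁴.
Semicircular cap: semicircle r = 42.5, A = 2837.25 mm², y = 168.038 mm, Ī = 358 086 mm⁴.
Centroid: ȳ = ΣA·y / ΣA = 91.9351 mm.
Transfer each piece to the horizontal centroidal axis using Ī + A·d² with d = y − 91.9351:
  rectangular body: d = -16.9351 mm → contributes +27 562 899 mm⁴
  semicircular cap: d = 76.1025 mm → contributes +16 790 285 mm⁴
Total I = 44 353 184 mm⁴.
Radius of gyration: k = √(I/A) = √(44 353 184 / 15587.3) = 53.343 mm.

k_x ≈ 53.34 mm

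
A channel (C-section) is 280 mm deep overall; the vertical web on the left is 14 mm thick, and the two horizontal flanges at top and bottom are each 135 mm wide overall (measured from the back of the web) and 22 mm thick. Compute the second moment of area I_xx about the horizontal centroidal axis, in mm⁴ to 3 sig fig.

Break the section into simple shapes (no overlaps), measuring from the bottom-left corner of the bounding box.
Web: 14 × 280, A = 3 920 mm², y = 140 mm, Ī = 25 610 667 mm⁴.
Top flange (beyond web): 121 × 22, A = 2 662 mm², y = 269 mm, Ī = 107 367 mm⁴.
Bottom flange (beyond web): 121 × 22, A = 2 662 mm², y = 11 mm, Ī = 107 367 mm⁴.
By symmetry the centroid is at mid-height, ȳ = 140 mm.
Transfer each piece to the horizontal centroidal axis using Ī + A·d² with d = y − 140:
  web: d = 0 mm → contributes +25 610 667 mm⁴
  top flange (beyond web): d = 129 mm → contributes +44 405 709 mm⁴
  bottom flange (beyond web): d = -129 mm → contributes +44 405 709 mm⁴
Total I = 114 422 085 mm⁴.

I_xx ≈ 1.14 × 10⁸ mm⁴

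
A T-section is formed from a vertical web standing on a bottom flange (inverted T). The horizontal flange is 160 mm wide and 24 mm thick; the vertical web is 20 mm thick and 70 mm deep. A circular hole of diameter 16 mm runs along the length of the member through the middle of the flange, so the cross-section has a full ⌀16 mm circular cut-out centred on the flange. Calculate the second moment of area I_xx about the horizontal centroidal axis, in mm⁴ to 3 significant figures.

Split into non-overlapping primitives; take the origin at the lower-left of the bounding box.
Flange: 160 × 24, A = 3 840 mm², y = 12 mm, Ī = 184 320 mm⁴.
Web: 20 × 70, A = 1 400 mm², y = 59 mm, Ī = 571 667 mm⁴.
Hole (subtracted): ⌀16, A = 201.06 mm², y = 12 mm, Ī = 3 217 mm⁴.
Centroid: ȳ = ΣA·y / ΣA = 25.058 mm.
Transfer each piece to the horizontal centroidal axis using Ī + A·d² with d = y − 25.058:
  flange: d = -13.058 mm → contributes +839 114 mm⁴
  web: d = 33.942 mm → contributes +2 184 521 mm⁴
  hole: d = -13.058 mm → contributes −37 502 mm⁴
Total I = 2 986 133 mm⁴.

I_xx ≈ 2.99 × 10⁶ mm⁴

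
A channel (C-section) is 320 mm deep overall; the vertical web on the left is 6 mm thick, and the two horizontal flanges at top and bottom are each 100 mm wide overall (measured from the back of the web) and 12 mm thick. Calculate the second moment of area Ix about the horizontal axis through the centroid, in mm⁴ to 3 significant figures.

Ix ≈ 6.99 × 10⁷ mm⁴

Decompose the section into non-overlapping parts with the origin at the bottom-left of its bounding rectangle.
Web: 6 × 320, A = 1 920 mm², y = 160 mm, Ī = 16 384 000 mm⁴.
Top flange (beyond web): 94 × 12, A = 1 128 mm², y = 314 mm, Ī = 13 536 mm⁴.
Bottom flange (beyond web): 94 × 12, A = 1 128 mm², y = 6 mm, Ī = 13 536 mm⁴.
By symmetry the centroid is at mid-height, ȳ = 160 mm.
Transfer each piece to the horizontal axis through the centroid using Ī + A·d² with d = y − 160:
  web: d = 0 mm → contributes +16 384 000 mm⁴
  top flange (beyond web): d = 154 mm → contributes +26 765 184 mm⁴
  bottom flange (beyond web): d = -154 mm → contributes +26 765 184 mm⁴
Total I = 69 914 368 mm⁴.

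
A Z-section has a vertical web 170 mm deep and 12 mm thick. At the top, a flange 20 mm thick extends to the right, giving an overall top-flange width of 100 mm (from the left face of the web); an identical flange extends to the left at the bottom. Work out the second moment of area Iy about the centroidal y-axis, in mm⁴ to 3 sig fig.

Iy ≈ 1.11 × 10⁷ mm⁴

Treat the section as a set of non-overlapping primitives; coordinates are from the bounding-box lower-left.
Web: 12 × 170, A = 2 040 mm², x = 94 mm, Ī = 24 480 mm⁴.
Top flange (beyond web): 88 × 20, A = 1 760 mm², x = 144 mm, Ī = 1 135 787 mm⁴.
Bottom flange (beyond web): 88 × 20, A = 1 760 mm², x = 44 mm, Ī = 1 135 787 mm⁴.
Centroid: x̄ = ΣA·x / ΣA = 94 mm.
Transfer each piece to the centroidal y-axis using Ī + A·d² with d = x − 94:
  web: d = 0 mm → contributes +24 480 mm⁴
  top flange (beyond web): d = 50 mm → contributes +5 535 787 mm⁴
  bottom flange (beyond web): d = -50 mm → contributes +5 535 787 mm⁴
Total I = 11 096 053 mm⁴.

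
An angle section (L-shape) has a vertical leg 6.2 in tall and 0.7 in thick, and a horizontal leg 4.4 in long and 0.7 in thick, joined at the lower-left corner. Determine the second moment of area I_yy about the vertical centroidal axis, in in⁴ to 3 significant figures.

I_yy ≈ 11.0 in⁴

Break the section into simple shapes (no overlaps), measuring from the bottom-left corner of the bounding box.
Vertical leg: 0.7 × 6.2, A = 4.34 in², x = 0.35 in, Ī = 0.17722 in⁴.
Horizontal leg (remainder): 3.7 × 0.7, A = 2.59 in², x = 2.55 in, Ī = 2.9548 in⁴.
Centroid: x̄ = ΣA·x / ΣA = 1.1722 in.
Transfer each piece to the vertical centroidal axis using Ī + A·d² with d = x − 1.1722:
  vertical leg: d = -0.82222 in → contributes +3.1113 in⁴
  horizontal leg (remainder): d = 1.3778 in → contributes +7.8713 in⁴
Total I = 10.983 in⁴.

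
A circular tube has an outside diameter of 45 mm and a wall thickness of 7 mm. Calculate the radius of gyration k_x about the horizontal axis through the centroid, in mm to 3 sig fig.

k_x ≈ 13.7 mm

Decompose the section into non-overlapping parts with the origin at the bottom-left of its bounding rectangle.
Outer circle: ⌀45, A = 1590.4 mm², y = 22.5 mm, Ī = 201 289 mm⁴.
Bore (subtracted): ⌀31, A = 754.77 mm², y = 22.5 mm, Ī = 45 333 mm⁴.
By symmetry the centroid is at mid-height, ȳ = 22.5 mm.
All pieces are centred on the horizontal axis through the centroid, so I = ΣĪ (holes subtracted) = 155 956 mm⁴.
Radius of gyration: k = √(I/A) = √(155 956 / 835.66) = 13.661 mm.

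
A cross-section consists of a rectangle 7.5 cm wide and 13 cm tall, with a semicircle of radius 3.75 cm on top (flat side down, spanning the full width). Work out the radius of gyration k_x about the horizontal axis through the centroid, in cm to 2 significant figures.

Decompose the section into non-overlapping parts with the origin at the bottom-left of its bounding rectangle.
Rectangular body: 7.5 × 13, A = 97.5 cm², y = 6.5 cm, Ī = 1 373 cm⁴.
Semicircular cap: semicircle r = 3.75, A = 22.09 cm², y = 14.59 cm, Ī = 21.7 cm⁴.
Centroid: ȳ = ΣA·y / ΣA = 7.995 cm.
Transfer each piece to the horizontal axis through the centroid using Ī + A·d² with d = y − 7.995:
  rectangular body: d = -1.495 cm → contributes +1 591 cm⁴
  semicircular cap: d = 6.597 cm → contributes +983 cm⁴
Total I = 2 574 cm⁴.
Radius of gyration: k = √(I/A) = √(2 574 / 119.6) = 4.639 cm.

k_x ≈ 4.6 cm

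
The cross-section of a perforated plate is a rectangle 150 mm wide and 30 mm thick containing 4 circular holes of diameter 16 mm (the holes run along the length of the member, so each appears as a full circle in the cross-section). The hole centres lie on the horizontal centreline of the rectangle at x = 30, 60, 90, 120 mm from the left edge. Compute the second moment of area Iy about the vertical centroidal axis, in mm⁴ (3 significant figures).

Iy ≈ 7.52 × 10⁶ mm⁴

Treat the section as a set of non-overlapping primitives; coordinates are from the bounding-box lower-left.
Plate: 150 × 30, A = 4 500 mm², x = 75 mm, Ī = 8 437 500 mm⁴.
Hole 1 (subtracted): ⌀16, A = 201.06 mm², x = 30 mm, Ī = 3 217 mm⁴.
Hole 2 (subtracted): ⌀16, A = 201.06 mm², x = 60 mm, Ī = 3 217 mm⁴.
Hole 3 (subtracted): ⌀16, A = 201.06 mm², x = 90 mm, Ī = 3 217 mm⁴.
Hole 4 (subtracted): ⌀16, A = 201.06 mm², x = 120 mm, Ī = 3 217 mm⁴.
By symmetry the centroid is at mid-width, x̄ = 75 mm.
Transfer each piece to the vertical centroidal axis using Ī + A·d² with d = x − 75:
  plate: d = 0 mm → contributes +8 437 500 mm⁴
  hole 1: d = -45 mm → contributes −410 367 mm⁴
  hole 2: d = -15 mm → contributes −48 456 mm⁴
  hole 3: d = 15 mm → contributes −48 456 mm⁴
  hole 4: d = 45 mm → contributes −410 367 mm⁴
Total I = 7 519 853 mm⁴.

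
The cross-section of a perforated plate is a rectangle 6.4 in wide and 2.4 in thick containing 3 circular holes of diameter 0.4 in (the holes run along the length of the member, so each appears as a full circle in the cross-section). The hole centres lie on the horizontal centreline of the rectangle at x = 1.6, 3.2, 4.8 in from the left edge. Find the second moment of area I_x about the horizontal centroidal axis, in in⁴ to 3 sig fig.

Split into non-overlapping primitives; take the origin at the lower-left of the bounding box.
Plate: 6.4 × 2.4, A = 15.36 in², y = 1.2 in, Ī = 7.3728 in⁴.
Hole 1 (subtracted): ⌀0.4, A = 0.12566 in², y = 1.2 in, Ī = 0.0012566 in⁴.
Hole 2 (subtracted): ⌀0.4, A = 0.12566 in², y = 1.2 in, Ī = 0.0012566 in⁴.
Hole 3 (subtracted): ⌀0.4, A = 0.12566 in², y = 1.2 in, Ī = 0.0012566 in⁴.
By symmetry the centroid is at mid-height, ȳ = 1.2 in.
All pieces are centred on the horizontal centroidal axis, so I = ΣĪ (holes subtracted) = 7.369 in⁴.

I_x ≈ 7.37 in⁴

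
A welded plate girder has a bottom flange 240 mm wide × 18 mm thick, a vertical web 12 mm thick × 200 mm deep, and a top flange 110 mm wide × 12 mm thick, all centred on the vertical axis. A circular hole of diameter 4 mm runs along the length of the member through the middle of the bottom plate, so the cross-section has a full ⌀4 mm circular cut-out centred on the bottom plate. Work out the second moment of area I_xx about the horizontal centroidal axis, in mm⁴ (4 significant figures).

Break the section into simple shapes (no overlaps), measuring from the bottom-left corner of the bounding box.
Bottom plate: 240 × 18, A = 4 320 mm², y = 9 mm, Ī = 116 640 mm⁴.
Web plate: 12 × 200, A = 2 400 mm², y = 118 mm, Ī = 8 000 000 mm⁴.
Top plate: 110 × 12, A = 1 320 mm², y = 224 mm, Ī = 15 840 mm⁴.
Hole (subtracted): ⌀4, A = 12.5664 mm², y = 9 mm, Ī = 12.5664 mm⁴.
Centroid: ȳ = ΣA·y / ΣA = 76.942 mm.
Transfer each piece to the horizontal centroidal axis using Ī + A·d² with d = y − 76.942:
  bottom plate: d = -67.942 mm → contributes +20 058 266 mm⁴
  web plate: d = 41.058 mm → contributes +12 045 820 mm⁴
  top plate: d = 147.058 mm → contributes +28 562 228 mm⁴
  hole: d = -67.942 mm → contributes −58020.4 mm⁴
Total I = 60 608 294 mm⁴.

I_xx ≈ 6.061 × 10⁷ mm⁴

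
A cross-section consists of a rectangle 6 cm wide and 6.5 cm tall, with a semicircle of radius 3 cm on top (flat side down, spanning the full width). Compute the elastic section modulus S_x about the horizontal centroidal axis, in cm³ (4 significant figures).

S_x ≈ 71.04 cm³

Split into non-overlapping primitives; take the origin at the lower-left of the bounding box.
Rectangular body: 6 × 6.5, A = 39 cm², y = 3.25 cm, Ī = 137.313 cm⁴.
Semicircular cap: semicircle r = 3, A = 14.1372 cm², y = 7.77324 cm, Ī = 8.89031 cm⁴.
Centroid: ȳ = ΣA·y / ΣA = 4.45341 cm.
Transfer each piece to the horizontal centroidal axis using Ī + A·d² with d = y − 4.45341:
  rectangular body: d = -1.20341 cm → contributes +193.792 cm⁴
  semicircular cap: d = 3.31983 cm → contributes +164.7 cm⁴
Total I = 358.492 cm⁴.
Extreme fibre distance c = 5.04659 cm; S = I/c = 71.0365 cm³.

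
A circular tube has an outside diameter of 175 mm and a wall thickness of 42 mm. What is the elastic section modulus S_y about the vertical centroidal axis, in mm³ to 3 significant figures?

Split into non-overlapping primitives; take the origin at the lower-left of the bounding box.
Outer circle: ⌀175, A = 24 053 mm², x = 87.5 mm, Ī = 46 038 598 mm⁴.
Bore (subtracted): ⌀91, A = 6503.9 mm², x = 87.5 mm, Ī = 3 366 166 mm⁴.
By symmetry the centroid is at mid-width, x̄ = 87.5 mm.
All pieces are centred on the vertical centroidal axis, so I = ΣĪ (holes subtracted) = 42 672 433 mm⁴.
Extreme fibre distance c = 87.5 mm; S = I/c = 487 685 mm³.

S_y ≈ 4.88 × 10⁵ mm³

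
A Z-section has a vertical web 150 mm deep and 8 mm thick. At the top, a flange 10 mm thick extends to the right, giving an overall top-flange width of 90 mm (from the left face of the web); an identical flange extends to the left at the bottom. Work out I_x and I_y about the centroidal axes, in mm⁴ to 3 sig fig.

Break the section into simple shapes (no overlaps), measuring from the bottom-left corner of the bounding box.
Web: 8 × 150, A = 1 200 mm², y = 75 mm, Ī = 2 250 000 mm⁴.
Top flange (beyond web): 82 × 10, A = 820 mm², y = 145 mm, Ī = 6833.3 mm⁴.
Bottom flange (beyond web): 82 × 10, A = 820 mm², y = 5 mm, Ī = 6833.3 mm⁴.
Centroid: ȳ = ΣA·y / ΣA = 75 mm.
Transfer each piece to the centroidal x-axis using Ī + A·d² with d = y − 75:
  web: d = 0 mm → contributes +2 250 000 mm⁴
  top flange (beyond web): d = 70 mm → contributes +4 024 833 mm⁴
  bottom flange (beyond web): d = -70 mm → contributes +4 024 833 mm⁴
Total I = 10 299 667 mm⁴.
For the y-axis: x̄ = 86 mm.
Repeating about the centroidal y-axis gives I_y = 4 246 347 mm⁴.

I_x ≈ 1.03 × 10⁷ mm⁴, I_y ≈ 4.25 × 10⁶ mm⁴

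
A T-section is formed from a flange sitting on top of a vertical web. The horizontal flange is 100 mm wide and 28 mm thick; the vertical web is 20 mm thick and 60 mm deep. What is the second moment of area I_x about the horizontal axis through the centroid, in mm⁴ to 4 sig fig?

I_x ≈ 2.169 × 10⁶ mm⁴

Split into non-overlapping primitives; take the origin at the lower-left of the bounding box.
Flange: 100 × 28, A = 2 800 mm², y = 74 mm, Ī = 182 933 mm⁴.
Web: 20 × 60, A = 1 200 mm², y = 30 mm, Ī = 360 000 mm⁴.
Centroid: ȳ = ΣA·y / ΣA = 60.8 mm.
Transfer each piece to the horizontal axis through the centroid using Ī + A·d² with d = y − 60.8:
  flange: d = 13.2 mm → contributes +670 805 mm⁴
  web: d = -30.8 mm → contributes +1 498 368 mm⁴
Total I = 2 169 173 mm⁴.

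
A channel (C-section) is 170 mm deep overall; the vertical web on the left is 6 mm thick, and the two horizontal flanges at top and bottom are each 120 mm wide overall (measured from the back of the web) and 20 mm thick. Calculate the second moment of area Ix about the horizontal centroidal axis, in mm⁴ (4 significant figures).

Break the section into simple shapes (no overlaps), measuring from the bottom-left corner of the bounding box.
Web: 6 × 170, A = 1 020 mm², y = 85 mm, Ī = 2 456 500 mm⁴.
Top flange (beyond web): 114 × 20, A = 2 280 mm², y = 160 mm, Ī = 76 000 mm⁴.
Bottom flange (beyond web): 114 × 20, A = 2 280 mm², y = 10 mm, Ī = 76 000 mm⁴.
By symmetry the centroid is at mid-height, ȳ = 85 mm.
Transfer each piece to the horizontal centroidal axis using Ī + A·d² with d = y − 85:
  web: d = 0 mm → contributes +2 456 500 mm⁴
  top flange (beyond web): d = 75 mm → contributes +12 901 000 mm⁴
  bottom flange (beyond web): d = -75 mm → contributes +12 901 000 mm⁴
Total I = 28 258 500 mm⁴.

Ix ≈ 2.826 × 10⁷ mm⁴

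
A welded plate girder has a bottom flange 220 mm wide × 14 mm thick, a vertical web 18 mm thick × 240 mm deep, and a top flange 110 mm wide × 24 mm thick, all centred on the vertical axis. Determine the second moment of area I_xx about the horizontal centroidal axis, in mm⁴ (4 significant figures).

Decompose the section into non-overlapping parts with the origin at the bottom-left of its bounding rectangle.
Bottom plate: 220 × 14, A = 3 080 mm², y = 7 mm, Ī = 50306.7 mm⁴.
Web plate: 18 × 240, A = 4 320 mm², y = 134 mm, Ī = 20 736 000 mm⁴.
Top plate: 110 × 24, A = 2 640 mm², y = 266 mm, Ī = 126 720 mm⁴.
Centroid: ȳ = ΣA·y / ΣA = 129.749 mm.
Transfer each piece to the horizontal centroidal axis using Ī + A·d² with d = y − 129.749:
  bottom plate: d = -122.749 mm → contributes +46 457 646 mm⁴
  web plate: d = 4.251 mm → contributes +20 814 067 mm⁴
  top plate: d = 136.251 mm → contributes +49 136 562 mm⁴
Total I = 116 408 274 mm⁴.

I_xx ≈ 1.164 × 10⁸ mm⁴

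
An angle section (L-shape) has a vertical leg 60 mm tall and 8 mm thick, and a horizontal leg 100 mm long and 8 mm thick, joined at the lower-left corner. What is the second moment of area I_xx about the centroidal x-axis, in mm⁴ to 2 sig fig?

I_xx ≈ 3.4 × 10⁵ mm⁴

Break the section into simple shapes (no overlaps), measuring from the bottom-left corner of the bounding box.
Vertical leg: 8 × 60, A = 480 mm², y = 30 mm, Ī = 144 000 mm⁴.
Horizontal leg (remainder): 92 × 8, A = 736 mm², y = 4 mm, Ī = 3 925 mm⁴.
Centroid: ȳ = ΣA·y / ΣA = 14.26 mm.
Transfer each piece to the centroidal x-axis using Ī + A·d² with d = y − 14.26:
  vertical leg: d = 15.74 mm → contributes +262 871 mm⁴
  horizontal leg (remainder): d = -10.26 mm → contributes +81 450 mm⁴
Total I = 344 321 mm⁴.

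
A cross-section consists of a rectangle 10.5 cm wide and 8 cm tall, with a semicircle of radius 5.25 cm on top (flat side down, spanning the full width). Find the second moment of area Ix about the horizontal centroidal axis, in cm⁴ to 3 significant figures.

Treat the section as a set of non-overlapping primitives; coordinates are from the bounding-box lower-left.
Rectangular body: 10.5 × 8, A = 84 cm², y = 4 cm, Ī = 448 cm⁴.
Semicircular cap: semicircle r = 5.25, A = 43.295 cm², y = 10.228 cm, Ī = 83.381 cm⁴.
Centroid: ȳ = ΣA·y / ΣA = 6.1183 cm.
Transfer each piece to the horizontal centroidal axis using Ī + A·d² with d = y − 6.1183:
  rectangular body: d = -2.1183 cm → contributes +824.92 cm⁴
  semicircular cap: d = 4.1099 cm → contributes +814.68 cm⁴
Total I = 1639.6 cm⁴.

Ix ≈ 1640 cm⁴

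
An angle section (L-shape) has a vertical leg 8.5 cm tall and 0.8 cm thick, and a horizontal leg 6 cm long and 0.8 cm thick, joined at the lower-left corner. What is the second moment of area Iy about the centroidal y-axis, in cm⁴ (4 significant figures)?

Iy ≈ 32.97 cm⁴

Treat the section as a set of non-overlapping primitives; coordinates are from the bounding-box lower-left.
Vertical leg: 0.8 × 8.5, A = 6.8 cm², x = 0.4 cm, Ī = 0.362667 cm⁴.
Horizontal leg (remainder): 5.2 × 0.8, A = 4.16 cm², x = 3.4 cm, Ī = 9.37387 cm⁴.
Centroid: x̄ = ΣA·x / ΣA = 1.53869 cm.
Transfer each piece to the centroidal y-axis using Ī + A·d² with d = x − 1.53869:
  vertical leg: d = -1.13869 cm → contributes +9.17959 cm⁴
  horizontal leg (remainder): d = 1.86131 cm → contributes +23.7861 cm⁴
Total I = 32.9657 cm⁴.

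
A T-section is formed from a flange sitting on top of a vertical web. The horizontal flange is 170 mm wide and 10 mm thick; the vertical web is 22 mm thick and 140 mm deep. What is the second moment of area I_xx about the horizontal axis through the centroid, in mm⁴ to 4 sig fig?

I_xx ≈ 1.121 × 10⁷ mm⁴

Break the section into simple shapes (no overlaps), measuring from the bottom-left corner of the bounding box.
Flange: 170 × 10, A = 1 700 mm², y = 145 mm, Ī = 14166.7 mm⁴.
Web: 22 × 140, A = 3 080 mm², y = 70 mm, Ī = 5 030 667 mm⁴.
Centroid: ȳ = ΣA·y / ΣA = 96.6736 mm.
Transfer each piece to the horizontal axis through the centroid using Ī + A·d² with d = y − 96.6736:
  flange: d = 48.3264 mm → contributes +3 984 410 mm⁴
  web: d = -26.6736 mm → contributes +7 222 035 mm⁴
Total I = 11 206 444 mm⁴.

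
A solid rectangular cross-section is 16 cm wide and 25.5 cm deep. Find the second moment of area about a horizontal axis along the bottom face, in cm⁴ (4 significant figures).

The section: 16 × 25.5, A = 408 cm², y = 12.75 cm, Ī = 22108.5 cm⁴.
Transfer it to a horizontal axis along the bottom face using Ī + A·d² with d = y − 0:
  the section: d = 12.75 cm → contributes +88 434 cm⁴
Total I = 88 434 cm⁴.

I_base ≈ 8.843 × 10⁴ cm⁴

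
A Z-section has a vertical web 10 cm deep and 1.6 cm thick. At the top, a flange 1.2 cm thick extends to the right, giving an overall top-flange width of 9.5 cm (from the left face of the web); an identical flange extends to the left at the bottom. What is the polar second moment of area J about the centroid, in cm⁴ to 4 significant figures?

J ≈ 1032 cm⁴

Treat the section as a set of non-overlapping primitives; coordinates are from the bounding-box lower-left.
Web: 1.6 × 10, A = 16 cm², y = 5 cm, Ī = 133.333 cm⁴.
Top flange (beyond web): 7.9 × 1.2, A = 9.48 cm², y = 9.4 cm, Ī = 1.1376 cm⁴.
Bottom flange (beyond web): 7.9 × 1.2, A = 9.48 cm², y = 0.6 cm, Ī = 1.1376 cm⁴.
Centroid: ȳ = ΣA·y / ΣA = 5 cm.
Transfer each piece to the centroidal x-axis using Ī + A·d² with d = y − 5:
  web: d = 0 cm → contributes +133.333 cm⁴
  top flange (beyond web): d = 4.4 cm → contributes +184.67 cm⁴
  bottom flange (beyond web): d = -4.4 cm → contributes +184.67 cm⁴
Total I = 502.674 cm⁴.
For the y-axis: x̄ = 8.7 cm.
Repeating about the centroidal y-axis gives I_y = 529.806 cm⁴.
Polar second moment: J = I_x + I_y = 1032.48 cm⁴.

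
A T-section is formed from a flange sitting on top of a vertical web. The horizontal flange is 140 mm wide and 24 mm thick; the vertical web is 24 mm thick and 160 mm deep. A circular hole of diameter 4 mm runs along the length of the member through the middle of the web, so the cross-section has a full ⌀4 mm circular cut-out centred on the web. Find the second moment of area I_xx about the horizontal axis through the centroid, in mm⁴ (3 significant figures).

I_xx ≈ 2.35 × 10⁷ mm⁴

Treat the section as a set of non-overlapping primitives; coordinates are from the bounding-box lower-left.
Flange: 140 × 24, A = 3 360 mm², y = 172 mm, Ī = 161 280 mm⁴.
Web: 24 × 160, A = 3 840 mm², y = 80 mm, Ī = 8 192 000 mm⁴.
Hole (subtracted): ⌀4, A = 12.566 mm², y = 80 mm, Ī = 12.566 mm⁴.
Centroid: ȳ = ΣA·y / ΣA = 123.01 mm.
Transfer each piece to the horizontal axis through the centroid using Ī + A·d² with d = y − 123.01:
  flange: d = 48.992 mm → contributes +8 225 875 mm⁴
  web: d = -43.008 mm → contributes +15 294 933 mm⁴
  hole: d = -43.008 mm → contributes −23 257 mm⁴
Total I = 23 497 552 mm⁴.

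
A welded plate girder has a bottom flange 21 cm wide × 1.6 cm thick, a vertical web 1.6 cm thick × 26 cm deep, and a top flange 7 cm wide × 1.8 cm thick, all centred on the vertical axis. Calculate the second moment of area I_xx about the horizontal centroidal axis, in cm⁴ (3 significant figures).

I_xx ≈ 1.02 × 10⁴ cm⁴

Treat the section as a set of non-overlapping primitives; coordinates are from the bounding-box lower-left.
Bottom plate: 21 × 1.6, A = 33.6 cm², y = 0.8 cm, Ī = 7.168 cm⁴.
Web plate: 1.6 × 26, A = 41.6 cm², y = 14.6 cm, Ī = 2343.5 cm⁴.
Top plate: 7 × 1.8, A = 12.6 cm², y = 28.5 cm, Ī = 3.402 cm⁴.
Centroid: ȳ = ΣA·y / ΣA = 11.314 cm.
Transfer each piece to the horizontal centroidal axis using Ī + A·d² with d = y − 11.314:
  bottom plate: d = -10.514 cm → contributes +3721.2 cm⁴
  web plate: d = 3.2863 cm → contributes +2792.7 cm⁴
  top plate: d = 17.186 cm → contributes +3725.1 cm⁴
Total I = 10 239 cm⁴.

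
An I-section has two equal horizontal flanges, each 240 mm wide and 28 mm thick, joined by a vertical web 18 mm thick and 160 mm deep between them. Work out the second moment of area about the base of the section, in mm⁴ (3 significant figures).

Break the section into simple shapes (no overlaps), measuring from the bottom-left corner of the bounding box.
Bottom flange: 240 × 28, A = 6 720 mm², y = 14 mm, Ī = 439 040 mm⁴.
Web: 18 × 160, A = 2 880 mm², y = 108 mm, Ī = 6 144 000 mm⁴.
Top flange: 240 × 28, A = 6 720 mm², y = 202 mm, Ī = 439 040 mm⁴.
Transfer each piece to a horizontal axis along the bottom face using Ī + A·d² with d = y − 0:
  bottom flange: d = 14 mm → contributes +1 756 160 mm⁴
  web: d = 108 mm → contributes +39 736 320 mm⁴
  top flange: d = 202 mm → contributes +274 641 920 mm⁴
Total I = 316 134 400 mm⁴.

I_base ≈ 3.16 × 10⁸ mm⁴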